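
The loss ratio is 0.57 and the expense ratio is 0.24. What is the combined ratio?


Combined ratio = loss ratio + expense ratio
= 0.57 + 0.24
= 0.81


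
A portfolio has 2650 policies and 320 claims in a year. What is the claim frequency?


frequency = claims / policies
= 320 / 2650
= 0.1208


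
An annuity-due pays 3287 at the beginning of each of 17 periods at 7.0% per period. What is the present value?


PV_due = PMT * (1-(1+i)^(-n))/i * (1+i)
PV_immediate = 32091.714
PV_due = 32091.714 * 1.07
= 34338.134


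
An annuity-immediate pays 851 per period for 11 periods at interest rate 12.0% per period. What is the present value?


PV = PMT * (1 - (1+i)^(-n)) / i
= 851 * (1 - (1+0.12)^(-11)) / 0.12
= 851 * (1 - 0.287476) / 0.12
= 851 * 5.937699
= 5052.982


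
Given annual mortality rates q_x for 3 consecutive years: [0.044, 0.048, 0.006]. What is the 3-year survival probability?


p_k = 1 - q_k for each year
Survival = product of (1 - q_k)
= 0.956 * 0.952 * 0.994
= 0.9047


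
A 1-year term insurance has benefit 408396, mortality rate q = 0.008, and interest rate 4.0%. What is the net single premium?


NSP = benefit * q * v
v = 1/(1+i) = 0.961538
NSP = 408396 * 0.008 * 0.961538
= 3141.5077


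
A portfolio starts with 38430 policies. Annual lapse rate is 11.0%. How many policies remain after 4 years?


remaining = initial * (1 - lapse)^years
= 38430 * (1 - 0.11)^4
= 38430 * 0.627422
= 24111.8432


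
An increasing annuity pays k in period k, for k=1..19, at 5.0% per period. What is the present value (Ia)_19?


(Ia)_n = sum_{k=1}^{n} k * v^k, v = 1/(1+i)
v = 0.952381
Sum computed term by term:
(Ia)_19 = 103.4128


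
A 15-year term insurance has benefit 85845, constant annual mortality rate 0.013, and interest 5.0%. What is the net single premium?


NSP = benefit * sum_{k=0}^{n-1} k_p_x * q * v^(k+1)
With constant q=0.013, v=0.952381
Sum = 0.124781
NSP = 85845 * 0.124781
= 10711.8299


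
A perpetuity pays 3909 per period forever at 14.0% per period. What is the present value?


PV = PMT / i
= 3909 / 0.14
= 27921.4286


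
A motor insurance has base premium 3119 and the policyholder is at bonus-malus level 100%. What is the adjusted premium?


adjusted = base * BM_level / 100
= 3119 * 100 / 100
= 3119 * 1.0
= 3119.0


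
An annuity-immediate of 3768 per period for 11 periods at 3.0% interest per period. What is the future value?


FV = PMT * ((1+i)^n - 1) / i
= 3768 * ((1.03)^11 - 1) / 0.03
= 3768 * (1.384234 - 1) / 0.03
= 48259.7742


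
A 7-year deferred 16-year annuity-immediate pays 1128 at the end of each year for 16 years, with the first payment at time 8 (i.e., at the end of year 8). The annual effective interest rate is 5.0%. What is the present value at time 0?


PV at time 7 of the 16-year annuity-immediate:
a_n = 1128 * (1-(1+0.05)^(-16))/0.05 = 12225.0041
Discount back 7 years to time 0:
PV = 12225.0041 * (1+0.05)^(-7)
= 12225.0041 * 0.710681
= 8688.0821


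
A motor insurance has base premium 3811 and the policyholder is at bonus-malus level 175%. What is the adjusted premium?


adjusted = base * BM_level / 100
= 3811 * 175 / 100
= 3811 * 1.75
= 6669.25


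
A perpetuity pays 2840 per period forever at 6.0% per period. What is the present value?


PV = PMT / i
= 2840 / 0.06
= 47333.3333


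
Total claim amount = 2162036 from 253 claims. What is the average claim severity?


severity = total / number
= 2162036 / 253
= 8545.5968


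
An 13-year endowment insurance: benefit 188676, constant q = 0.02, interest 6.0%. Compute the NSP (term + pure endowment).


Term component = 30162.3253
Pure endowment = 13_p_x * v^13 * benefit = 0.769022 * 0.468839 * 188676 = 68026.6988
NSP = 98189.0241


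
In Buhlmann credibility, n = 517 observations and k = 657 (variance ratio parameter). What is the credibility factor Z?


Z = n / (n + k)
= 517 / (517 + 657)
= 517 / 1174
= 0.4404


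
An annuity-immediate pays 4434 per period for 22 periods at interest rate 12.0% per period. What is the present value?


PV = PMT * (1 - (1+i)^(-n)) / i
= 4434 * (1 - (1+0.12)^(-22)) / 0.12
= 4434 * (1 - 0.082643) / 0.12
= 4434 * 7.644646
= 33896.3592


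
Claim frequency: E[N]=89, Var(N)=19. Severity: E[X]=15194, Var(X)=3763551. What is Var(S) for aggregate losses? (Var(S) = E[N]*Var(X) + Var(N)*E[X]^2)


Var(S) = E[N]*Var(X) + Var(N)*E[X]^2
= 89*3763551 + 19*15194^2
= 334956039 + 4386295084
= 4.7213e+09


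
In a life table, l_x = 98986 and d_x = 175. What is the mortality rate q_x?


q_x = d_x / l_x
= 175 / 98986
= 0.0018


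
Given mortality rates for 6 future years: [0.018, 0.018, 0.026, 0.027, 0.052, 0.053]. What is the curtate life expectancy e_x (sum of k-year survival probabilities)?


e_x = sum_{k=1}^{n} k_p_x
k_p_x values:
  1_p_x = 0.982
  2_p_x = 0.964324
  3_p_x = 0.939252
  4_p_x = 0.913892
  5_p_x = 0.866369
  6_p_x = 0.820452
e_x = 5.4863


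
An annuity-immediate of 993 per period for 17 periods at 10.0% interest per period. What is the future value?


FV = PMT * ((1+i)^n - 1) / i
= 993 * ((1.1)^17 - 1) / 0.1
= 993 * (5.05447 - 1) / 0.1
= 40260.8899


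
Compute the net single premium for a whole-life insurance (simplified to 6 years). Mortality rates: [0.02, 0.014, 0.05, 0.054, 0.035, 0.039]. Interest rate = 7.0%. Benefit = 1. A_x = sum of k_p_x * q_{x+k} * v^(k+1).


v = 0.934579
Year 0: k_p_x=1.0, q=0.02, term=0.018692
Year 1: k_p_x=0.98, q=0.014, term=0.011984
Year 2: k_p_x=0.96628, q=0.05, term=0.039439
Year 3: k_p_x=0.917966, q=0.054, term=0.037817
Year 4: k_p_x=0.868396, q=0.035, term=0.02167
Year 5: k_p_x=0.838002, q=0.039, term=0.021777
A_x = 0.1514


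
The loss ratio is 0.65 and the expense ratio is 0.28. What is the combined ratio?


Combined ratio = loss ratio + expense ratio
= 0.65 + 0.28
= 0.93


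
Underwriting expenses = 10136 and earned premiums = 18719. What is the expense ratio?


Expense ratio = expenses / premiums
= 10136 / 18719
= 0.5415


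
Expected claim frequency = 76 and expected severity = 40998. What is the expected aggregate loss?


E[S] = E[N] * E[X]
= 76 * 40998
= 3.1158e+06


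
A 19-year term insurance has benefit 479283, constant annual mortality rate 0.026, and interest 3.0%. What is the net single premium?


NSP = benefit * sum_{k=0}^{n-1} k_p_x * q * v^(k+1)
With constant q=0.026, v=0.970874
Sum = 0.303777
NSP = 479283 * 0.303777
= 145595.2199


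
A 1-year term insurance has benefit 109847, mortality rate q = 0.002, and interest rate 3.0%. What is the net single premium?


NSP = benefit * q * v
v = 1/(1+i) = 0.970874
NSP = 109847 * 0.002 * 0.970874
= 213.2951


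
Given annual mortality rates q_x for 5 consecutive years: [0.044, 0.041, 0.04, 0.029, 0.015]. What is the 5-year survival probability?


p_k = 1 - q_k for each year
Survival = product of (1 - q_k)
= 0.956 * 0.959 * 0.96 * 0.971 * 0.985
= 0.8418


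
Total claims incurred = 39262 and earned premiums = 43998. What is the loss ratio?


Loss ratio = claims / premiums
= 39262 / 43998
= 0.8924


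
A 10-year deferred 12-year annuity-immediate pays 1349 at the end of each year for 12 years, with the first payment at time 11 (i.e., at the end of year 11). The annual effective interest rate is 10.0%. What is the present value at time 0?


PV at time 10 of the 12-year annuity-immediate:
a_n = 1349 * (1-(1+0.1)^(-12))/0.1 = 9191.6703
Discount back 10 years to time 0:
PV = 9191.6703 * (1+0.1)^(-10)
= 9191.6703 * 0.385543
= 3543.7868


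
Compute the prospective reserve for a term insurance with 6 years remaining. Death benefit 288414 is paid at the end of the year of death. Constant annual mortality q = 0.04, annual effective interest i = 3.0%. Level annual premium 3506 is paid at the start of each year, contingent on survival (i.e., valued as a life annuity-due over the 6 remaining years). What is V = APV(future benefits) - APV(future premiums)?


v = 1/(1+i) = 0.970874
APV(future benefits) per unit = sum_{k=0}^{5} k_p_x * q * v^(k+1) = 0.19683
APV(future benefits) = 288414 * 0.19683 = 56768.5564
Life annuity-due factor ä_{x:6} = sum_{k=0}^{5} k_p_x * v^k = 5.068375
APV(future premiums) = 3506 * 5.068375 = 17769.723
V = 56768.5564 - 17769.723
= 38998.8334


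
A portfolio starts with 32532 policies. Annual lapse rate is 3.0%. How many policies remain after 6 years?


remaining = initial * (1 - lapse)^years
= 32532 * (1 - 0.03)^6
= 32532 * 0.832972
= 27098.2453


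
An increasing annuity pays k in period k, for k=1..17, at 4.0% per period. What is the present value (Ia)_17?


(Ia)_n = sum_{k=1}^{n} k * v^k, v = 1/(1+i)
v = 0.961538
Sum computed term by term:
(Ia)_17 = 98.1238


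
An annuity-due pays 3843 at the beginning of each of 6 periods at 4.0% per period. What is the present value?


PV_due = PMT * (1-(1+i)^(-n))/i * (1+i)
PV_immediate = 20145.5319
PV_due = 20145.5319 * 1.04
= 20951.3532


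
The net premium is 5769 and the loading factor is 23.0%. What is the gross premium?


Gross = net * (1 + loading)
= 5769 * (1 + 0.23)
= 5769 * 1.23
= 7095.87


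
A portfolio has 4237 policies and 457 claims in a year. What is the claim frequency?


frequency = claims / policies
= 457 / 4237
= 0.1079


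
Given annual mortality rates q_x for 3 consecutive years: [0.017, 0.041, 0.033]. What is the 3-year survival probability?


p_k = 1 - q_k for each year
Survival = product of (1 - q_k)
= 0.983 * 0.959 * 0.967
= 0.9116


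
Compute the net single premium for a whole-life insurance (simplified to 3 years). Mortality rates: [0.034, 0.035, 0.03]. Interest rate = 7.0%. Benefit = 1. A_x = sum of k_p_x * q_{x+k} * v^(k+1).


v = 0.934579
Year 0: k_p_x=1.0, q=0.034, term=0.031776
Year 1: k_p_x=0.966, q=0.035, term=0.029531
Year 2: k_p_x=0.93219, q=0.03, term=0.022828
A_x = 0.0841


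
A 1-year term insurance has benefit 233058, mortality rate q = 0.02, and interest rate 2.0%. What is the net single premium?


NSP = benefit * q * v
v = 1/(1+i) = 0.980392
NSP = 233058 * 0.02 * 0.980392
= 4569.7647


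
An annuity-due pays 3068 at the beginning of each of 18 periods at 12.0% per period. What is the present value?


PV_due = PMT * (1-(1+i)^(-n))/i * (1+i)
PV_immediate = 22241.9878
PV_due = 22241.9878 * 1.12
= 24911.0264


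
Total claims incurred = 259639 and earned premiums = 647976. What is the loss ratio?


Loss ratio = claims / premiums
= 259639 / 647976
= 0.4007


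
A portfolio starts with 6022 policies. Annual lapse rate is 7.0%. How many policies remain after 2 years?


remaining = initial * (1 - lapse)^years
= 6022 * (1 - 0.07)^2
= 6022 * 0.8649
= 5208.4278


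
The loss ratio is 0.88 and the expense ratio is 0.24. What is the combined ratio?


Combined ratio = loss ratio + expense ratio
= 0.88 + 0.24
= 1.12


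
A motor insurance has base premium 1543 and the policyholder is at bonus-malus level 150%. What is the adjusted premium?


adjusted = base * BM_level / 100
= 1543 * 150 / 100
= 1543 * 1.5
= 2314.5


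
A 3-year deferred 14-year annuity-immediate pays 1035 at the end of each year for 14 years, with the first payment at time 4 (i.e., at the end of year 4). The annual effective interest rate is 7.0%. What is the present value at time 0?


PV at time 3 of the 14-year annuity-immediate:
a_n = 1035 * (1-(1+0.07)^(-14))/0.07 = 9051.5594
Discount back 3 years to time 0:
PV = 9051.5594 * (1+0.07)^(-3)
= 9051.5594 * 0.816298
= 7388.7687


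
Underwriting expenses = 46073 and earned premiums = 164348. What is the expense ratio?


Expense ratio = expenses / premiums
= 46073 / 164348
= 0.2803


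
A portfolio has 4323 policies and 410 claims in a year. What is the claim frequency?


frequency = claims / policies
= 410 / 4323
= 0.0948


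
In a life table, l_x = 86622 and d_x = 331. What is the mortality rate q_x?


q_x = d_x / l_x
= 331 / 86622
= 0.0038


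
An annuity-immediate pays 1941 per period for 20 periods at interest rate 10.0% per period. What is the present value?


PV = PMT * (1 - (1+i)^(-n)) / i
= 1941 * (1 - (1+0.1)^(-20)) / 0.1
= 1941 * (1 - 0.148644) / 0.1
= 1941 * 8.513564
= 16524.8272


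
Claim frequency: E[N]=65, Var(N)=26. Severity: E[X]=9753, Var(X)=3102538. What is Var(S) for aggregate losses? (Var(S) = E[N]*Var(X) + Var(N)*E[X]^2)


Var(S) = E[N]*Var(X) + Var(N)*E[X]^2
= 65*3102538 + 26*9753^2
= 201664970 + 2473146234
= 2.6748e+09


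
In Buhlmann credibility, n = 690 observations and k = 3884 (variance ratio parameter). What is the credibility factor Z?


Z = n / (n + k)
= 690 / (690 + 3884)
= 690 / 4574
= 0.1509


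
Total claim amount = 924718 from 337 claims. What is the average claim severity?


severity = total / number
= 924718 / 337
= 2743.9703


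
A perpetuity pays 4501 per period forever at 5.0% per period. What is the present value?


PV = PMT / i
= 4501 / 0.05
= 90020.0


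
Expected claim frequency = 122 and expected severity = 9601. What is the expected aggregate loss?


E[S] = E[N] * E[X]
= 122 * 9601
= 1.1713e+06


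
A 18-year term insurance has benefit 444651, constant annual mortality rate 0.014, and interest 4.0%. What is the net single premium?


NSP = benefit * sum_{k=0}^{n-1} k_p_x * q * v^(k+1)
With constant q=0.014, v=0.961538
Sum = 0.159966
NSP = 444651 * 0.159966
= 71129.1566


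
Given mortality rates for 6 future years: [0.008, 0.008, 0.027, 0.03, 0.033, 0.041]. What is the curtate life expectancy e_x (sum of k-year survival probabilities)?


e_x = sum_{k=1}^{n} k_p_x
k_p_x values:
  1_p_x = 0.992
  2_p_x = 0.984064
  3_p_x = 0.957494
  4_p_x = 0.928769
  5_p_x = 0.89812
  6_p_x = 0.861297
e_x = 5.6217


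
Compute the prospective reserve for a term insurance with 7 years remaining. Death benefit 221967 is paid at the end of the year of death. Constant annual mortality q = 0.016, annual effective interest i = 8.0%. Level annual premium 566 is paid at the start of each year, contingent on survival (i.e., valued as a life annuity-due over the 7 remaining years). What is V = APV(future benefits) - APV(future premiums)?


v = 1/(1+i) = 0.925926
APV(future benefits) per unit = sum_{k=0}^{6} k_p_x * q * v^(k+1) = 0.079801
APV(future benefits) = 221967 * 0.079801 = 17713.1889
Life annuity-due factor ä_{x:7} = sum_{k=0}^{6} k_p_x * v^k = 5.386568
APV(future premiums) = 566 * 5.386568 = 3048.7973
V = 17713.1889 - 3048.7973
= 14664.3916


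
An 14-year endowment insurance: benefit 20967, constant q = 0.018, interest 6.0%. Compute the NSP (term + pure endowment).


Term component = 3178.9786
Pure endowment = 14_p_x * v^14 * benefit = 0.775463 * 0.442301 * 20967 = 7191.4259
NSP = 10370.4045


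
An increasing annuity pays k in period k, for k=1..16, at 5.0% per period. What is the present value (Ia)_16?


(Ia)_n = sum_{k=1}^{n} k * v^k, v = 1/(1+i)
v = 0.952381
Sum computed term by term:
(Ia)_16 = 80.9975


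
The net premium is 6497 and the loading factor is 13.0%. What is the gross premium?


Gross = net * (1 + loading)
= 6497 * (1 + 0.13)
= 6497 * 1.13
= 7341.61


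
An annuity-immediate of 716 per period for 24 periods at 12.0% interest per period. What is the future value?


FV = PMT * ((1+i)^n - 1) / i
= 716 * ((1.12)^24 - 1) / 0.12
= 716 * (15.178629 - 1) / 0.12
= 84599.1526


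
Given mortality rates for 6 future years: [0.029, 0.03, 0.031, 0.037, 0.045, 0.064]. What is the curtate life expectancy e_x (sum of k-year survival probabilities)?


e_x = sum_{k=1}^{n} k_p_x
k_p_x values:
  1_p_x = 0.971
  2_p_x = 0.94187
  3_p_x = 0.912672
  4_p_x = 0.878903
  5_p_x = 0.839353
  6_p_x = 0.785634
e_x = 5.3294


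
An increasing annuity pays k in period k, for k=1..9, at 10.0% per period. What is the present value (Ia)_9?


(Ia)_n = sum_{k=1}^{n} k * v^k, v = 1/(1+i)
v = 0.909091
Sum computed term by term:
(Ia)_9 = 25.1805


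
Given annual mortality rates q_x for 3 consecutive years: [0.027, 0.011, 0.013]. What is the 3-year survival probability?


p_k = 1 - q_k for each year
Survival = product of (1 - q_k)
= 0.973 * 0.989 * 0.987
= 0.9498


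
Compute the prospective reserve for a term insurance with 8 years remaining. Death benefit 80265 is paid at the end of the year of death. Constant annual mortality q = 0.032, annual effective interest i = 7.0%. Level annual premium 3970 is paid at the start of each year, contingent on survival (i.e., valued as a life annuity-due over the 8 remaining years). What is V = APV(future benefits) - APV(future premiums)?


v = 1/(1+i) = 0.934579
APV(future benefits) per unit = sum_{k=0}^{7} k_p_x * q * v^(k+1) = 0.172964
APV(future benefits) = 80265 * 0.172964 = 13882.9922
Life annuity-due factor ä_{x:8} = sum_{k=0}^{7} k_p_x * v^k = 5.783499
APV(future premiums) = 3970 * 5.783499 = 22960.4913
V = 13882.9922 - 22960.4913
= -9077.4991


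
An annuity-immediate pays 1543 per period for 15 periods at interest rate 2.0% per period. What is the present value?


PV = PMT * (1 - (1+i)^(-n)) / i
= 1543 * (1 - (1+0.02)^(-15)) / 0.02
= 1543 * (1 - 0.743015) / 0.02
= 1543 * 12.849264
= 19826.4136


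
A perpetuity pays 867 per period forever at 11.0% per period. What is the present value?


PV = PMT / i
= 867 / 0.11
= 7881.8182


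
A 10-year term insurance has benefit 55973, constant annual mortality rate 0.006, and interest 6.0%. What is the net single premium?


NSP = benefit * sum_{k=0}^{n-1} k_p_x * q * v^(k+1)
With constant q=0.006, v=0.943396
Sum = 0.043111
NSP = 55973 * 0.043111
= 2413.04


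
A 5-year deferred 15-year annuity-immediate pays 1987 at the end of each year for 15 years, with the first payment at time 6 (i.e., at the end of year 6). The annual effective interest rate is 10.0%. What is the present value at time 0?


PV at time 5 of the 15-year annuity-immediate:
a_n = 1987 * (1-(1+0.1)^(-15))/0.1 = 15113.28
Discount back 5 years to time 0:
PV = 15113.28 * (1+0.1)^(-5)
= 15113.28 * 0.620921
= 9384.1578


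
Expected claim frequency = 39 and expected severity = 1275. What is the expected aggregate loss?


E[S] = E[N] * E[X]
= 39 * 1275
= 49725


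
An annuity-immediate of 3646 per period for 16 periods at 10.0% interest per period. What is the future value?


FV = PMT * ((1+i)^n - 1) / i
= 3646 * ((1.1)^16 - 1) / 0.1
= 3646 * (4.594973 - 1) / 0.1
= 131072.7151


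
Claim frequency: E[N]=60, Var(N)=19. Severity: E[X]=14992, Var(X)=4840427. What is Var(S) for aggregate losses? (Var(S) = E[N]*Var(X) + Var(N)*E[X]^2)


Var(S) = E[N]*Var(X) + Var(N)*E[X]^2
= 60*4840427 + 19*14992^2
= 290425620 + 4270441216
= 4.5609e+09


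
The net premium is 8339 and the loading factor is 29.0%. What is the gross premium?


Gross = net * (1 + loading)
= 8339 * (1 + 0.29)
= 8339 * 1.29
= 10757.31


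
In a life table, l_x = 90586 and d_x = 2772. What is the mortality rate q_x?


q_x = d_x / l_x
= 2772 / 90586
= 0.0306


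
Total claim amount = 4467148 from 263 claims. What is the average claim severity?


severity = total / number
= 4467148 / 263
= 16985.3536


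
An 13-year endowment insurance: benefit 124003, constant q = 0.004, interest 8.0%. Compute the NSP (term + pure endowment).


Term component = 3843.9167
Pure endowment = 13_p_x * v^13 * benefit = 0.94923 * 0.367698 * 124003 = 43280.7492
NSP = 47124.6659


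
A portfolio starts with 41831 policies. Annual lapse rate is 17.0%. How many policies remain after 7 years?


remaining = initial * (1 - lapse)^years
= 41831 * (1 - 0.17)^7
= 41831 * 0.271361
= 11351.2815


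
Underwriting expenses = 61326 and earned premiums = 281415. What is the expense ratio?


Expense ratio = expenses / premiums
= 61326 / 281415
= 0.2179


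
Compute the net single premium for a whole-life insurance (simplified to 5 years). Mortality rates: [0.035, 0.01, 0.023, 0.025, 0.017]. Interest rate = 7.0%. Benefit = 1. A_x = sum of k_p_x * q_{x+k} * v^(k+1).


v = 0.934579
Year 0: k_p_x=1.0, q=0.035, term=0.03271
Year 1: k_p_x=0.965, q=0.01, term=0.008429
Year 2: k_p_x=0.95535, q=0.023, term=0.017937
Year 3: k_p_x=0.933377, q=0.025, term=0.017802
Year 4: k_p_x=0.910043, q=0.017, term=0.01103
A_x = 0.0879


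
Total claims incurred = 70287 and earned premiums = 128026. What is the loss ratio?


Loss ratio = claims / premiums
= 70287 / 128026
= 0.549


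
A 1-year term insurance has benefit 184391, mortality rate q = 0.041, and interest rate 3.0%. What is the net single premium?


NSP = benefit * q * v
v = 1/(1+i) = 0.970874
NSP = 184391 * 0.041 * 0.970874
= 7339.8359


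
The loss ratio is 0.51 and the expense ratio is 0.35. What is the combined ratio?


Combined ratio = loss ratio + expense ratio
= 0.51 + 0.35
= 0.86


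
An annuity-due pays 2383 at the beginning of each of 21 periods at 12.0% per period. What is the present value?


PV_due = PMT * (1-(1+i)^(-n))/i * (1+i)
PV_immediate = 18020.2537
PV_due = 18020.2537 * 1.12
= 20182.6842


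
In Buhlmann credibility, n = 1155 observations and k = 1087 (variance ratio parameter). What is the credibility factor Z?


Z = n / (n + k)
= 1155 / (1155 + 1087)
= 1155 / 2242
= 0.5152


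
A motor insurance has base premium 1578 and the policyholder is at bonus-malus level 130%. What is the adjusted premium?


adjusted = base * BM_level / 100
= 1578 * 130 / 100
= 1578 * 1.3
= 2051.4


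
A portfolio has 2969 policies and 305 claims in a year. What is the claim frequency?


frequency = claims / policies
= 305 / 2969
= 0.1027


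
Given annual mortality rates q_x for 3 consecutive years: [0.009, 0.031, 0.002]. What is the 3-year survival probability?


p_k = 1 - q_k for each year
Survival = product of (1 - q_k)
= 0.991 * 0.969 * 0.998
= 0.9584


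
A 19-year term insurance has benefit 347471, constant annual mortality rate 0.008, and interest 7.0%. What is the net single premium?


NSP = benefit * sum_{k=0}^{n-1} k_p_x * q * v^(k+1)
With constant q=0.008, v=0.934579
Sum = 0.078218
NSP = 347471 * 0.078218
= 27178.5659


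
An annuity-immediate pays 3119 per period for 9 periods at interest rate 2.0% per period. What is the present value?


PV = PMT * (1 - (1+i)^(-n)) / i
= 3119 * (1 - (1+0.02)^(-9)) / 0.02
= 3119 * (1 - 0.836755) / 0.02
= 3119 * 8.162237
= 25458.0163


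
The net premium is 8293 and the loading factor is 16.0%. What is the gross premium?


Gross = net * (1 + loading)
= 8293 * (1 + 0.16)
= 8293 * 1.16
= 9619.88


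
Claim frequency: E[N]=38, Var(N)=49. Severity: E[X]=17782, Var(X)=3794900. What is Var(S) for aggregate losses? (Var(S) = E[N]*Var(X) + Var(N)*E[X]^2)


Var(S) = E[N]*Var(X) + Var(N)*E[X]^2
= 38*3794900 + 49*17782^2
= 144206200 + 15493776676
= 1.5638e+10


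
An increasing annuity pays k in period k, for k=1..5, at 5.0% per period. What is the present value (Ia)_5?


(Ia)_n = sum_{k=1}^{n} k * v^k, v = 1/(1+i)
v = 0.952381
Sum computed term by term:
(Ia)_5 = 12.5664


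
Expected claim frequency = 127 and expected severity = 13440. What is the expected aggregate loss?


E[S] = E[N] * E[X]
= 127 * 13440
= 1.7069e+06


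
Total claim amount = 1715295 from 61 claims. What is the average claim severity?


severity = total / number
= 1715295 / 61
= 28119.5902


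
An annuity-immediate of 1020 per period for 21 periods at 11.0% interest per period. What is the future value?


FV = PMT * ((1+i)^n - 1) / i
= 1020 * ((1.11)^21 - 1) / 0.11
= 1020 * (8.949166 - 1) / 0.11
= 73710.4466


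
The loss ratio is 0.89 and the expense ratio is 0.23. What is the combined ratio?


Combined ratio = loss ratio + expense ratio
= 0.89 + 0.23
= 1.12


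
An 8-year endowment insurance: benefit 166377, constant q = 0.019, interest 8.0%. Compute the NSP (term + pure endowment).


Term component = 17133.9381
Pure endowment = 8_p_x * v^8 * benefit = 0.857733 * 0.540269 * 166377 = 77100.1644
NSP = 94234.1026


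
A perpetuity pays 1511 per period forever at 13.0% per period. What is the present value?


PV = PMT / i
= 1511 / 0.13
= 11623.0769


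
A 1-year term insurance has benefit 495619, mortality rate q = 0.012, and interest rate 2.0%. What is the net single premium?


NSP = benefit * q * v
v = 1/(1+i) = 0.980392
NSP = 495619 * 0.012 * 0.980392
= 5830.8118


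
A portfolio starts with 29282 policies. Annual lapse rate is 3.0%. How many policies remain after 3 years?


remaining = initial * (1 - lapse)^years
= 29282 * (1 - 0.03)^3
= 29282 * 0.912673
= 26724.8908


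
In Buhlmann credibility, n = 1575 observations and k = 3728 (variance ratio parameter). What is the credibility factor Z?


Z = n / (n + k)
= 1575 / (1575 + 3728)
= 1575 / 5303
= 0.297


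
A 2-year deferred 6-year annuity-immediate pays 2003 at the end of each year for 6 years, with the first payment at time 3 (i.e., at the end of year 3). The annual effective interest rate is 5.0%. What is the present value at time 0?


PV at time 2 of the 6-year annuity-immediate:
a_n = 2003 * (1-(1+0.05)^(-6))/0.05 = 10166.6112
Discount back 2 years to time 0:
PV = 10166.6112 * (1+0.05)^(-2)
= 10166.6112 * 0.907029
= 9221.4161


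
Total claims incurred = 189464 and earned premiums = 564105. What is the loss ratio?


Loss ratio = claims / premiums
= 189464 / 564105
= 0.3359


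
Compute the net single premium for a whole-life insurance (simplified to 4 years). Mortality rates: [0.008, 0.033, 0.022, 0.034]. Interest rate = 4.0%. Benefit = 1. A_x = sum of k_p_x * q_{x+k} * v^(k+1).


v = 0.961538
Year 0: k_p_x=1.0, q=0.008, term=0.007692
Year 1: k_p_x=0.992, q=0.033, term=0.030266
Year 2: k_p_x=0.959264, q=0.022, term=0.018761
Year 3: k_p_x=0.93816, q=0.034, term=0.027266
A_x = 0.084


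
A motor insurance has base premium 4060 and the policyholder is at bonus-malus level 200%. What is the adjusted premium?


adjusted = base * BM_level / 100
= 4060 * 200 / 100
= 4060 * 2.0
= 8120.0


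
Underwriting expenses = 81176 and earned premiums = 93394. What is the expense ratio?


Expense ratio = expenses / premiums
= 81176 / 93394
= 0.8692


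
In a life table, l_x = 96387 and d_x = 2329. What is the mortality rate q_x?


q_x = d_x / l_x
= 2329 / 96387
= 0.0242


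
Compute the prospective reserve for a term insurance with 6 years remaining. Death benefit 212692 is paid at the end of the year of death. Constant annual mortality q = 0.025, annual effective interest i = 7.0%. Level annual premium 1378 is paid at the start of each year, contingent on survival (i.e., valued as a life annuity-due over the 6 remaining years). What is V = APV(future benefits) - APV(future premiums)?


v = 1/(1+i) = 0.934579
APV(future benefits) per unit = sum_{k=0}^{5} k_p_x * q * v^(k+1) = 0.112518
APV(future benefits) = 212692 * 0.112518 = 23931.5731
Life annuity-due factor ä_{x:6} = sum_{k=0}^{5} k_p_x * v^k = 4.815749
APV(future premiums) = 1378 * 4.815749 = 6636.1024
V = 23931.5731 - 6636.1024
= 17295.4707


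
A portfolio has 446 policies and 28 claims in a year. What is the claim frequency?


frequency = claims / policies
= 28 / 446
= 0.0628


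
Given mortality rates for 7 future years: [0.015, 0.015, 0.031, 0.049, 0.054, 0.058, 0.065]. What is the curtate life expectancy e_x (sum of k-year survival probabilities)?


e_x = sum_{k=1}^{n} k_p_x
k_p_x values:
  1_p_x = 0.985
  2_p_x = 0.970225
  3_p_x = 0.940148
  4_p_x = 0.894081
  5_p_x = 0.8458
  6_p_x = 0.796744
  7_p_x = 0.744956
e_x = 6.177


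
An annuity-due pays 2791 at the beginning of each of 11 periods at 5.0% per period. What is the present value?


PV_due = PMT * (1-(1+i)^(-n))/i * (1+i)
PV_immediate = 23183.2021
PV_due = 23183.2021 * 1.05
= 24342.3622


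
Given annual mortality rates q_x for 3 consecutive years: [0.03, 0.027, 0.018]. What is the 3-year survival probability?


p_k = 1 - q_k for each year
Survival = product of (1 - q_k)
= 0.97 * 0.973 * 0.982
= 0.9268


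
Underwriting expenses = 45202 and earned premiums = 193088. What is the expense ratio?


Expense ratio = expenses / premiums
= 45202 / 193088
= 0.2341


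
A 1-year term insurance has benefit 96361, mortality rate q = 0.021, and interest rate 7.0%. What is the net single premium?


NSP = benefit * q * v
v = 1/(1+i) = 0.934579
NSP = 96361 * 0.021 * 0.934579
= 1891.1972


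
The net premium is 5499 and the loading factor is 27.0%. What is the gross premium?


Gross = net * (1 + loading)
= 5499 * (1 + 0.27)
= 5499 * 1.27
= 6983.73


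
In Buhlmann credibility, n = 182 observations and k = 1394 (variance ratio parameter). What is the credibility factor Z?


Z = n / (n + k)
= 182 / (182 + 1394)
= 182 / 1576
= 0.1155


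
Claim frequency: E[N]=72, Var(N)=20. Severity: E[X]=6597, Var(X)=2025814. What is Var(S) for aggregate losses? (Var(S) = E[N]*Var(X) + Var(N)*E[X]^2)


Var(S) = E[N]*Var(X) + Var(N)*E[X]^2
= 72*2025814 + 20*6597^2
= 145858608 + 870408180
= 1.0163e+09


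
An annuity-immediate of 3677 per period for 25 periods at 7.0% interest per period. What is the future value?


FV = PMT * ((1+i)^n - 1) / i
= 3677 * ((1.07)^25 - 1) / 0.07
= 3677 * (5.427433 - 1) / 0.07
= 232566.7117


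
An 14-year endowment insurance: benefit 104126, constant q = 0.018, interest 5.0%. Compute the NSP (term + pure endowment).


Term component = 16767.4969
Pure endowment = 14_p_x * v^14 * benefit = 0.775463 * 0.505068 * 104126 = 40782.1227
NSP = 57549.6197


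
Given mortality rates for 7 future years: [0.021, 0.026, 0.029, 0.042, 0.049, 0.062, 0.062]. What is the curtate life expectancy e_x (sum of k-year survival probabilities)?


e_x = sum_{k=1}^{n} k_p_x
k_p_x values:
  1_p_x = 0.979
  2_p_x = 0.953546
  3_p_x = 0.925893
  4_p_x = 0.887006
  5_p_x = 0.843542
  6_p_x = 0.791243
  7_p_x = 0.742186
e_x = 6.1224


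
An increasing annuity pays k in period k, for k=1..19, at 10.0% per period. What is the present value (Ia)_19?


(Ia)_n = sum_{k=1}^{n} k * v^k, v = 1/(1+i)
v = 0.909091
Sum computed term by term:
(Ia)_19 = 60.9476


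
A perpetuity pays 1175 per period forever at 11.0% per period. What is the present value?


PV = PMT / i
= 1175 / 0.11
= 10681.8182


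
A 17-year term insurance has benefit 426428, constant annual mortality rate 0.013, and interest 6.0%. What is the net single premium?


NSP = benefit * sum_{k=0}^{n-1} k_p_x * q * v^(k+1)
With constant q=0.013, v=0.943396
Sum = 0.125139
NSP = 426428 * 0.125139
= 53362.6561


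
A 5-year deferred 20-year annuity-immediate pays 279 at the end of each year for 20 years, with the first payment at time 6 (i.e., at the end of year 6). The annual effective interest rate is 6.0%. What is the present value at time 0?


PV at time 5 of the 20-year annuity-immediate:
a_n = 279 * (1-(1+0.06)^(-20))/0.06 = 3200.108
Discount back 5 years to time 0:
PV = 3200.108 * (1+0.06)^(-5)
= 3200.108 * 0.747258
= 2391.3069


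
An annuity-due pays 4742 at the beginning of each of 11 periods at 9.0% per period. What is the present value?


PV_due = PMT * (1-(1+i)^(-n))/i * (1+i)
PV_immediate = 32270.2136
PV_due = 32270.2136 * 1.09
= 35174.5328


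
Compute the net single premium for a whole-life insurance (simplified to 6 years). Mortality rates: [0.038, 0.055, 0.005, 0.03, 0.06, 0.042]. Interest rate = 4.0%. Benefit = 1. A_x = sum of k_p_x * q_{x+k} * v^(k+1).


v = 0.961538
Year 0: k_p_x=1.0, q=0.038, term=0.036538
Year 1: k_p_x=0.962, q=0.055, term=0.048918
Year 2: k_p_x=0.90909, q=0.005, term=0.004041
Year 3: k_p_x=0.904545, q=0.03, term=0.023196
Year 4: k_p_x=0.877408, q=0.06, term=0.04327
Year 5: k_p_x=0.824764, q=0.042, term=0.027377
A_x = 0.1833


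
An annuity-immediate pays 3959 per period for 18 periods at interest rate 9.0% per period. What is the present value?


PV = PMT * (1 - (1+i)^(-n)) / i
= 3959 * (1 - (1+0.09)^(-18)) / 0.09
= 3959 * (1 - 0.211994) / 0.09
= 3959 * 8.755625
= 34663.5198


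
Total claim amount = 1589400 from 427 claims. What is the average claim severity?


severity = total / number
= 1589400 / 427
= 3722.2482


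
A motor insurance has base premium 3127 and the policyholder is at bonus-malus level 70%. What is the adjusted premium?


adjusted = base * BM_level / 100
= 3127 * 70 / 100
= 3127 * 0.7
= 2188.9


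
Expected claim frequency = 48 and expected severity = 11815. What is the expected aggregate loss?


E[S] = E[N] * E[X]
= 48 * 11815
= 567120


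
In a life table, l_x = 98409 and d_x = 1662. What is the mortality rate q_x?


q_x = d_x / l_x
= 1662 / 98409
= 0.0169


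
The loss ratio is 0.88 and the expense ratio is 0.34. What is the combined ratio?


Combined ratio = loss ratio + expense ratio
= 0.88 + 0.34
= 1.22


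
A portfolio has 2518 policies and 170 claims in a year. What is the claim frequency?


frequency = claims / policies
= 170 / 2518
= 0.0675


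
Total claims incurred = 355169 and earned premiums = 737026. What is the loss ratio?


Loss ratio = claims / premiums
= 355169 / 737026
= 0.4819


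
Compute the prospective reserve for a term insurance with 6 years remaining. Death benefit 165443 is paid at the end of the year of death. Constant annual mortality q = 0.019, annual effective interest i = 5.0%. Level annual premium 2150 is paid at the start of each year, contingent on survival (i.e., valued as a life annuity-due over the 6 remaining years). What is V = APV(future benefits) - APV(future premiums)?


v = 1/(1+i) = 0.952381
APV(future benefits) per unit = sum_{k=0}^{5} k_p_x * q * v^(k+1) = 0.092223
APV(future benefits) = 165443 * 0.092223 = 15257.5685
Life annuity-due factor ä_{x:6} = sum_{k=0}^{5} k_p_x * v^k = 5.096507
APV(future premiums) = 2150 * 5.096507 = 10957.4902
V = 15257.5685 - 10957.4902
= 4300.0783


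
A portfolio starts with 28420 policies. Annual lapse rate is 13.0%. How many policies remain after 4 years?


remaining = initial * (1 - lapse)^years
= 28420 * (1 - 0.13)^4
= 28420 * 0.572898
= 16281.7501


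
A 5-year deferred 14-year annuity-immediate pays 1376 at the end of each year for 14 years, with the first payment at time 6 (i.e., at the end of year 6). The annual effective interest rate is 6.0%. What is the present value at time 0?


PV at time 5 of the 14-year annuity-immediate:
a_n = 1376 * (1-(1+0.06)^(-14))/0.06 = 12789.8979
Discount back 5 years to time 0:
PV = 12789.8979 * (1+0.06)^(-5)
= 12789.8979 * 0.747258
= 9557.3557


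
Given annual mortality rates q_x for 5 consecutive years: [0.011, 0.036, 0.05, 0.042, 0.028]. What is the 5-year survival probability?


p_k = 1 - q_k for each year
Survival = product of (1 - q_k)
= 0.989 * 0.964 * 0.95 * 0.958 * 0.972
= 0.8434


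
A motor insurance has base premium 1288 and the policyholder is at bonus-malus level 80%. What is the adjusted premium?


adjusted = base * BM_level / 100
= 1288 * 80 / 100
= 1288 * 0.8
= 1030.4


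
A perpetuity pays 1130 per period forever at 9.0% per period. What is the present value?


PV = PMT / i
= 1130 / 0.09
= 12555.5556


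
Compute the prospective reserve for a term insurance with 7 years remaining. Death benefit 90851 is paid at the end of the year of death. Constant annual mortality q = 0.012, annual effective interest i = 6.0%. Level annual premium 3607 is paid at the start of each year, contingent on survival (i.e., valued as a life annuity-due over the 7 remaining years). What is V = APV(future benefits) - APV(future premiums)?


v = 1/(1+i) = 0.943396
APV(future benefits) per unit = sum_{k=0}^{6} k_p_x * q * v^(k+1) = 0.064806
APV(future benefits) = 90851 * 0.064806 = 5887.6944
Life annuity-due factor ä_{x:7} = sum_{k=0}^{6} k_p_x * v^k = 5.724534
APV(future premiums) = 3607 * 5.724534 = 20648.3954
V = 5887.6944 - 20648.3954
= -14760.701


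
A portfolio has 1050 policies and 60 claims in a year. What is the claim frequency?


frequency = claims / policies
= 60 / 1050
= 0.0571


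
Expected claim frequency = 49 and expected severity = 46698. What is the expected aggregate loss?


E[S] = E[N] * E[X]
= 49 * 46698
= 2.2882e+06


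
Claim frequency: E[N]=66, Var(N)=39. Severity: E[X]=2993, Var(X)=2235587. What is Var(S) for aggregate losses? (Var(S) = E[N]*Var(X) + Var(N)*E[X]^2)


Var(S) = E[N]*Var(X) + Var(N)*E[X]^2
= 66*2235587 + 39*2993^2
= 147548742 + 349363911
= 4.9691e+08


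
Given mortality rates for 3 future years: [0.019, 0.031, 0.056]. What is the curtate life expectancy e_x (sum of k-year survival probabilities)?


e_x = sum_{k=1}^{n} k_p_x
k_p_x values:
  1_p_x = 0.981
  2_p_x = 0.950589
  3_p_x = 0.897356
e_x = 2.8289


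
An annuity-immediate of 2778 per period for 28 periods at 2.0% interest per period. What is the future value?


FV = PMT * ((1+i)^n - 1) / i
= 2778 * ((1.02)^28 - 1) / 0.02
= 2778 * (1.741024 - 1) / 0.02
= 102928.2622


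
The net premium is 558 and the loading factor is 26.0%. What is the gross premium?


Gross = net * (1 + loading)
= 558 * (1 + 0.26)
= 558 * 1.26
= 703.08


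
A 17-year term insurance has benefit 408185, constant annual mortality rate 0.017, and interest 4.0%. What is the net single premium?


NSP = benefit * sum_{k=0}^{n-1} k_p_x * q * v^(k+1)
With constant q=0.017, v=0.961538
Sum = 0.183848
NSP = 408185 * 0.183848
= 75043.9815


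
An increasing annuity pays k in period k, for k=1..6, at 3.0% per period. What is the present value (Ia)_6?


(Ia)_n = sum_{k=1}^{n} k * v^k, v = 1/(1+i)
v = 0.970874
Sum computed term by term:
(Ia)_6 = 18.4934


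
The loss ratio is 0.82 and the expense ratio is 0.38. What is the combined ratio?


Combined ratio = loss ratio + expense ratio
= 0.82 + 0.38
= 1.2


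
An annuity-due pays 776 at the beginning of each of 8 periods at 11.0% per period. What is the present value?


PV_due = PMT * (1-(1+i)^(-n))/i * (1+i)
PV_immediate = 3993.3913
PV_due = 3993.3913 * 1.11
= 4432.6643


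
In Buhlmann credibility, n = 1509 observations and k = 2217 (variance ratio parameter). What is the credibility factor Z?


Z = n / (n + k)
= 1509 / (1509 + 2217)
= 1509 / 3726
= 0.405


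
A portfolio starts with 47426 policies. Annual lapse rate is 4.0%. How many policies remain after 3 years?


remaining = initial * (1 - lapse)^years
= 47426 * (1 - 0.04)^3
= 47426 * 0.884736
= 41959.4895


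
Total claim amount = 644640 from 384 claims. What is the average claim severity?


severity = total / number
= 644640 / 384
= 1678.75


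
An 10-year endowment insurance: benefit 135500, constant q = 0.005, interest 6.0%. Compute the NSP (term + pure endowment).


Term component = 4887.4336
Pure endowment = 10_p_x * v^10 * benefit = 0.95111 * 0.558395 * 135500 = 71963.3629
NSP = 76850.7965


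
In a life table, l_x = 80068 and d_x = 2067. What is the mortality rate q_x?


q_x = d_x / l_x
= 2067 / 80068
= 0.0258


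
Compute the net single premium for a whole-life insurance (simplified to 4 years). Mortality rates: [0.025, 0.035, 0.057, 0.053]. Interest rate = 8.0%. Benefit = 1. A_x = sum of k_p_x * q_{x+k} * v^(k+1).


v = 0.925926
Year 0: k_p_x=1.0, q=0.025, term=0.023148
Year 1: k_p_x=0.975, q=0.035, term=0.029257
Year 2: k_p_x=0.940875, q=0.057, term=0.042573
Year 3: k_p_x=0.887245, q=0.053, term=0.034564
A_x = 0.1295


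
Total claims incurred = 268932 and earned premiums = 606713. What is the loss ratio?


Loss ratio = claims / premiums
= 268932 / 606713
= 0.4433


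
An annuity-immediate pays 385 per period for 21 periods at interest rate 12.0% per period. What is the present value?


PV = PMT * (1 - (1+i)^(-n)) / i
= 385 * (1 - (1+0.12)^(-21)) / 0.12
= 385 * (1 - 0.09256) / 0.12
= 385 * 7.562003
= 2911.3712


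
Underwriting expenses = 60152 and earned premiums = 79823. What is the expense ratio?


Expense ratio = expenses / premiums
= 60152 / 79823
= 0.7536
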